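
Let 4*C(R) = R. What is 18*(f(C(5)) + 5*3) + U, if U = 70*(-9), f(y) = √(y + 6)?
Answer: -360 + 9*√29 ≈ -311.53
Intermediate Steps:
C(R) = R/4
f(y) = √(6 + y)
U = -630
18*(f(C(5)) + 5*3) + U = 18*(√(6 + (¼)*5) + 5*3) - 630 = 18*(√(6 + 5/4) + 15) - 630 = 18*(√(29/4) + 15) - 630 = 18*(√29/2 + 15) - 630 = 18*(15 + √29/2) - 630 = (270 + 9*√29) - 630 = -360 + 9*√29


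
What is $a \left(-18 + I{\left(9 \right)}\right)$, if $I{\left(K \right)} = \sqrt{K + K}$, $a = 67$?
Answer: $-1206 + 201 \sqrt{2} \approx -921.74$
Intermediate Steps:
$I{\left(K \right)} = \sqrt{2} \sqrt{K}$ ($I{\left(K \right)} = \sqrt{2 K} = \sqrt{2} \sqrt{K}$)
$a \left(-18 + I{\left(9 \right)}\right) = 67 \left(-18 + \sqrt{2} \sqrt{9}\right) = 67 \left(-18 + \sqrt{2} \cdot 3\right) = 67 \left(-18 + 3 \sqrt{2}\right) = -1206 + 201 \sqrt{2}$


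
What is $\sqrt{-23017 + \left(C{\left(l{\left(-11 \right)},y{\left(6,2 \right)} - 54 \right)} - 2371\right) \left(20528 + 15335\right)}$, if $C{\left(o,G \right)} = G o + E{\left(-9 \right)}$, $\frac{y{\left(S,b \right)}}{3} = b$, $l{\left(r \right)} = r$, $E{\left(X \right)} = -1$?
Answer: $i \sqrt{66154389} \approx 8133.5 i$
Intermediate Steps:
$y{\left(S,b \right)} = 3 b$
$C{\left(o,G \right)} = -1 + G o$ ($C{\left(o,G \right)} = G o - 1 = -1 + G o$)
$\sqrt{-23017 + \left(C{\left(l{\left(-11 \right)},y{\left(6,2 \right)} - 54 \right)} - 2371\right) \left(20528 + 15335\right)} = \sqrt{-23017 + \left(\left(-1 + \left(3 \cdot 2 - 54\right) \left(-11\right)\right) - 2371\right) \left(20528 + 15335\right)} = \sqrt{-23017 + \left(\left(-1 + \left(6 - 54\right) \left(-11\right)\right) - 2371\right) 35863} = \sqrt{-23017 + \left(\left(-1 - -528\right) - 2371\right) 35863} = \sqrt{-23017 + \left(\left(-1 + 528\right) - 2371\right) 35863} = \sqrt{-23017 + \left(527 - 2371\right) 35863} = \sqrt{-23017 - 66131372} = \sqrt{-66154389} = i \sqrt{66154389}$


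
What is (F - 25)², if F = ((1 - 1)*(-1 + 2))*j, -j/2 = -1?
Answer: 625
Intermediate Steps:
j = 2 (j = -2*(-1) = 2)
F = 0 (F = ((1 - 1)*(-1 + 2))*2 = (0*1)*2 = 0*2 = 0)
(F - 25)² = (0 - 25)² = (-25)² = 625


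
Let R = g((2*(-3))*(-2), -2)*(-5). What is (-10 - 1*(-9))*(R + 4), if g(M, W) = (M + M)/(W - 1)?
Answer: -44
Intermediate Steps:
g(M, W) = 2*M/(-1 + W) (g(M, W) = (2*M)/(-1 + W) = 2*M/(-1 + W))
R = 40 (R = (2*((2*(-3))*(-2))/(-1 - 2))*(-5) = (2*(-6*(-2))/(-3))*(-5) = (2*12*(-⅓))*(-5) = -8*(-5) = 40)
(-10 - 1*(-9))*(R + 4) = (-10 - 1*(-9))*(40 + 4) = (-10 + 9)*44 = -1*44 = -44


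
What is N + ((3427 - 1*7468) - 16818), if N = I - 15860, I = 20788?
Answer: -15931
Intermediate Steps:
N = 4928 (N = 20788 - 15860 = 4928)
N + ((3427 - 1*7468) - 16818) = 4928 + ((3427 - 1*7468) - 16818) = 4928 + ((3427 - 7468) - 16818) = 4928 + (-4041 - 16818) = 4928 - 20859 = -15931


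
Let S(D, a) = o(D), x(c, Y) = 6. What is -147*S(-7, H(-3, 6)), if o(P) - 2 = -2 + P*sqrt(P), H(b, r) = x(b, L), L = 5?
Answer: 1029*I*sqrt(7) ≈ 2722.5*I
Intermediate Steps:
H(b, r) = 6
o(P) = P**(3/2) (o(P) = 2 + (-2 + P*sqrt(P)) = 2 + (-2 + P**(3/2)) = P**(3/2))
S(D, a) = D**(3/2)
-147*S(-7, H(-3, 6)) = -(-1029)*I*sqrt(7) = 1029*I*sqrt(7)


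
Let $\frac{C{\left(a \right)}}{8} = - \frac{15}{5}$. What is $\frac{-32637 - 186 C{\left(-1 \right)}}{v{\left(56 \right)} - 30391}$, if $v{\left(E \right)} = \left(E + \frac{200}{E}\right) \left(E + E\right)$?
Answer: $\frac{28173}{23719} \approx 1.1878$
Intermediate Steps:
$C{\left(a \right)} = -24$ ($C{\left(a \right)} = 8 \left(- \frac{15}{5}\right) = 8 \left(\left(-15\right) \frac{1}{5}\right) = 8 \left(-3\right) = -24$)
$v{\left(E \right)} = 2 E \left(E + \frac{200}{E}\right)$ ($v{\left(E \right)} = \left(E + \frac{200}{E}\right) 2 E = 2 E \left(E + \frac{200}{E}\right)$)
$\frac{-32637 - 186 C{\left(-1 \right)}}{v{\left(56 \right)} - 30391} = \frac{-32637 - -4464}{\left(400 + 2 \cdot 56^{2}\right) - 30391} = \frac{-32637 + 4464}{\left(400 + 2 \cdot 3136\right) - 30391} = - \frac{28173}{\left(400 + 6272\right) - 30391} = - \frac{28173}{6672 - 30391} = - \frac{28173}{-23719} = \left(-28173\right) \left(- \frac{1}{23719}\right) = \frac{28173}{23719}$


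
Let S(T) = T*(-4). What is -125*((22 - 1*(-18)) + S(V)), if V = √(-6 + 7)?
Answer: -4500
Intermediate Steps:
V = 1 (V = √1 = 1)
S(T) = -4*T
-125*((22 - 1*(-18)) + S(V)) = -125*((22 - 1*(-18)) - 4*1) = -125*((22 + 18) - 4) = -125*(40 - 4) = -125*36 = -4500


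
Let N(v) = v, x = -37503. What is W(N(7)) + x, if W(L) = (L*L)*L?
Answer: -37160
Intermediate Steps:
W(L) = L**3 (W(L) = L**2*L = L**3)
W(N(7)) + x = 7**3 - 37503 = 343 - 37503 = -37160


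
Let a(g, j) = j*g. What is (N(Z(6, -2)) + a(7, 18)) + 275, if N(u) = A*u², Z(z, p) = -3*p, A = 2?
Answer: 473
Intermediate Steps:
a(g, j) = g*j
N(u) = 2*u²
(N(Z(6, -2)) + a(7, 18)) + 275 = (2*(-3*(-2))² + 7*18) + 275 = (2*6² + 126) + 275 = (2*36 + 126) + 275 = (72 + 126) + 275 = 198 + 275 = 473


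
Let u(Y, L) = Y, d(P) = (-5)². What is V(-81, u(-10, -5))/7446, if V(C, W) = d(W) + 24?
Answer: 49/7446 ≈ 0.0065807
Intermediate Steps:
d(P) = 25
V(C, W) = 49 (V(C, W) = 25 + 24 = 49)
V(-81, u(-10, -5))/7446 = 49/7446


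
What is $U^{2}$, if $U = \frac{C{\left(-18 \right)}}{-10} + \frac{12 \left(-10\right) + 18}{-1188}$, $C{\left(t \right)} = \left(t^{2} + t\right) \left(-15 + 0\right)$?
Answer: $\frac{8262628201}{39204} \approx 2.1076 \cdot 10^{5}$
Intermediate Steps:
$C{\left(t \right)} = - 15 t - 15 t^{2}$ ($C{\left(t \right)} = \left(t + t^{2}\right) \left(-15\right) = - 15 t - 15 t^{2}$)
$U = \frac{90899}{198}$ ($U = \frac{\left(-15\right) \left(-18\right) \left(1 - 18\right)}{-10} + \frac{12 \left(-10\right) + 18}{-1188} = \left(-15\right) \left(-18\right) \left(-17\right) \left(- \frac{1}{10}\right) + \left(-120 + 18\right) \left(- \frac{1}{1188}\right) = \left(-4590\right) \left(- \frac{1}{10}\right) - - \frac{17}{198} = 459 + \frac{17}{198} = \frac{90899}{198} \approx 459.09$)
$U^{2} = \left(\frac{90899}{198}\right)^{2} = \frac{8262628201}{39204}$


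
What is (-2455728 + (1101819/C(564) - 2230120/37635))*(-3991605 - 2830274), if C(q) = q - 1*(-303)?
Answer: 2142598469939049263/127959 ≈ 1.6744e+13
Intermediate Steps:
C(q) = 303 + q (C(q) = q + 303 = 303 + q)
(-2455728 + (1101819/C(564) - 2230120/37635))*(-3991605 - 2830274) = (-2455728 + (1101819/(303 + 564) - 2230120/37635))*(-3991605 - 2830274) = (-2455728 + (1101819/867 - 2230120*1/37635))*(-6821879) = (-2455728 + (1101819*(1/867) - 446024/7527))*(-6821879) = (-2455728 + (367273/289 - 446024/7527))*(-6821879) = (-2455728 + 2635562935/2175303)*(-6821879) = -5339316922649/2175303*(-6821879) = 2142598469939049263/127959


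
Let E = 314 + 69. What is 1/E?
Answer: 1/383 ≈ 0.0026110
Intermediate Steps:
E = 383
1/E = 1/383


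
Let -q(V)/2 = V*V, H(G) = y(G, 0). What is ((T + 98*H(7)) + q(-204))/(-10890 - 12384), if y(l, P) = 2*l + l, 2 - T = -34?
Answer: 13523/3879 ≈ 3.4862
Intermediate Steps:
T = 36 (T = 2 - 1*(-34) = 2 + 34 = 36)
y(l, P) = 3*l
H(G) = 3*G
q(V) = -2*V**2 (q(V) = -2*V*V = -2*V**2)
((T + 98*H(7)) + q(-204))/(-10890 - 12384) = ((36 + 98*(3*7)) - 2*(-204)**2)/(-10890 - 12384) = ((36 + 98*21) - 2*41616)/(-23274) = ((36 + 2058) - 83232)*(-1/23274) = (2094 - 83232)*(-1/23274) = -81138*(-1/23274) = 13523/3879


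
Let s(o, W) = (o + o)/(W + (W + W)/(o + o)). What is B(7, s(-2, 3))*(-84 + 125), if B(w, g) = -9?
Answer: -369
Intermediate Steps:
s(o, W) = 2*o/(W + W/o) (s(o, W) = (2*o)/(W + (2*W)/((2*o))) = (2*o)/(W + (2*W)*(1/(2*o))) = (2*o)/(W + W/o) = 2*o/(W + W/o))
B(7, s(-2, 3))*(-84 + 125) = -9*(-84 + 125) = -9*41 = -369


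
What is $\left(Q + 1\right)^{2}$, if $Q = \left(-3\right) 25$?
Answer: $5476$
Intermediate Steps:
$Q = -75$
$\left(Q + 1\right)^{2} = \left(-75 + 1\right)^{2} = \left(-74\right)^{2} = 5476$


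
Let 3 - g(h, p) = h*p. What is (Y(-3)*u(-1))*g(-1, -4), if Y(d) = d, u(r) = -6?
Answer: -18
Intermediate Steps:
g(h, p) = 3 - h*p
(Y(-3)*u(-1))*g(-1, -4) = (-3*(-6))*(3 - 1*(-1)*(-4)) = 18*(3 - 4) = 18*(-1) = -18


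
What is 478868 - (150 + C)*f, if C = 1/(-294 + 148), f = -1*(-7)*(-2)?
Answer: 35110657/73 ≈ 4.8097e+5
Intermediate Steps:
f = -14 (f = 7*(-2) = -14)
C = -1/146 (C = 1/(-146) = -1/146 ≈ -0.0068493)
478868 - (150 + C)*f = 478868 - (150 - 1/146)*(-14) = 478868 - 21899*(-14)/146 = 478868 - 1*(-153293/73) = 478868 + 153293/73 = 35110657/73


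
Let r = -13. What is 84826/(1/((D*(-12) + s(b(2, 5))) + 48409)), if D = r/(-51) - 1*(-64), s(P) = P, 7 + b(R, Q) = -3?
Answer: 68681491550/17 ≈ 4.0401e+9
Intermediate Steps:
b(R, Q) = -10 (b(R, Q) = -7 - 3 = -10)
D = 3277/51 (D = -13/(-51) - 1*(-64) = -13*(-1/51) + 64 = 13/51 + 64 = 3277/51 ≈ 64.255)
84826/(1/((D*(-12) + s(b(2, 5))) + 48409)) = 84826/(1/(((3277/51)*(-12) - 10) + 48409)) = 84826/(1/((-13108/17 - 10) + 48409)) = 84826/(1/(-13278/17 + 48409)) = 84826/(1/(809675/17)) = 84826/(17/809675) = 84826*(809675/17) = 68681491550/17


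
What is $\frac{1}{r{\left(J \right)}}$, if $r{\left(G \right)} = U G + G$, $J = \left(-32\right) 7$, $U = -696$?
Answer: $\frac{1}{155680} \approx 6.4234 \cdot 10^{-6}$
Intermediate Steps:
$J = -224$
$r{\left(G \right)} = - 695 G$ ($r{\left(G \right)} = - 696 G + G = - 695 G$)
$\frac{1}{r{\left(J \right)}} = \frac{1}{\left(-695\right) \left(-224\right)} = \frac{1}{155680}$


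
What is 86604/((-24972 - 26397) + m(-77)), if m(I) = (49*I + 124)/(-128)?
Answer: -11085312/6571583 ≈ -1.6869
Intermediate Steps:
m(I) = -31/32 - 49*I/128 (m(I) = (124 + 49*I)*(-1/128) = -31/32 - 49*I/128)
86604/((-24972 - 26397) + m(-77)) = 86604/((-24972 - 26397) + (-31/32 - 49/128*(-77))) = 86604/(-51369 + (-31/32 + 3773/128)) = 86604/(-51369 + 3649/128) = 86604/(-6571583/128) = 86604*(-128/6571583) = -11085312/6571583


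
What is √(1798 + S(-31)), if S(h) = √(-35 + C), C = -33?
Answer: √(1798 + 2*I*√17) ≈ 42.403 + 0.09724*I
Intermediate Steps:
S(h) = 2*I*√17 (S(h) = √(-35 - 33) = √(-68) = 2*I*√17)
√(1798 + S(-31)) = √(1798 + 2*I*√17)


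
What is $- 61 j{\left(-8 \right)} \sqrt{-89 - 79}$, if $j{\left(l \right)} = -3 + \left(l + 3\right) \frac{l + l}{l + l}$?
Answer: $976 i \sqrt{42} \approx 6325.2 i$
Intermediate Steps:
$j{\left(l \right)} = l$ ($j{\left(l \right)} = -3 + \left(3 + l\right) \frac{2 l}{2 l} = -3 + \left(3 + l\right) 2 l \frac{1}{2 l} = -3 + \left(3 + l\right) 1 = -3 + \left(3 + l\right) = l$)
$- 61 j{\left(-8 \right)} \sqrt{-89 - 79} = \left(-61\right) \left(-8\right) \sqrt{-89 - 79} = 488 \sqrt{-168} = 488 \cdot 2 i \sqrt{42} = 976 i \sqrt{42}$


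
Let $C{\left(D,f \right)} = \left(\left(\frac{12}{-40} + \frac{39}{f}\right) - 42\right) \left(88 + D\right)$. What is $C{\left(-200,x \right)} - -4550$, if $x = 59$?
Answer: $\frac{2718002}{295} \approx 9213.6$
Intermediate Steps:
$C{\left(D,f \right)} = \left(88 + D\right) \left(- \frac{423}{10} + \frac{39}{f}\right)$ ($C{\left(D,f \right)} = \left(\left(12 \left(- \frac{1}{40}\right) + \frac{39}{f}\right) - 42\right) \left(88 + D\right) = \left(\left(- \frac{3}{10} + \frac{39}{f}\right) - 42\right) \left(88 + D\right) = \left(- \frac{423}{10} + \frac{39}{f}\right) \left(88 + D\right) = \left(88 + D\right) \left(- \frac{423}{10} + \frac{39}{f}\right)$)
$C{\left(-200,x \right)} - -4550 = \frac{3 \left(11440 + 130 \left(-200\right) - 8319 \left(88 - 200\right)\right)}{10 \cdot 59} - -4550 = \frac{3}{10} \cdot \frac{1}{59} \left(11440 - 26000 - 8319 \left(-112\right)\right) + 4550 = \frac{3}{10} \cdot \frac{1}{59} \left(11440 - 26000 + 931728\right) + 4550 = \frac{3}{10} \cdot \frac{1}{59} \cdot 917168 + 4550 = \frac{1375752}{295} + 4550 = \frac{2718002}{295}$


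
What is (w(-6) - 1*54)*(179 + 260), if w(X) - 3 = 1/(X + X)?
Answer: -269107/12 ≈ -22426.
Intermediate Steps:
w(X) = 3 + 1/(2*X) (w(X) = 3 + 1/(X + X) = 3 + 1/(2*X))
(w(-6) - 1*54)*(179 + 260) = ((3 + (1/2)/(-6)) - 1*54)*(179 + 260) = ((3 + (1/2)*(-1/6)) - 54)*439 = ((3 - 1/12) - 54)*439 = (35/12 - 54)*439 = -613/12*439 = -269107/12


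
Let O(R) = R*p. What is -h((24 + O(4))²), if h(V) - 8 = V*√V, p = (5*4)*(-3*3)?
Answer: -337153544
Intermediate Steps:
p = -180 (p = 20*(-9) = -180)
O(R) = -180*R (O(R) = R*(-180) = -180*R)
h(V) = 8 + V^(3/2) (h(V) = 8 + V*√V = 8 + V^(3/2))
-h((24 + O(4))²) = -(8 + ((24 - 180*4)²)^(3/2)) = -(8 + ((24 - 720)²)^(3/2)) = -(8 + ((-696)²)^(3/2)) = -(8 + 484416^(3/2)) = -(8 + 337153536) = -1*337153544 = -337153544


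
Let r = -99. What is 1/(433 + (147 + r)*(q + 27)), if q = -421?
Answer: -1/18479 ≈ -5.4115e-5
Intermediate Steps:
1/(433 + (147 + r)*(q + 27)) = 1/(433 + (147 - 99)*(-421 + 27)) = 1/(433 + 48*(-394)) = 1/(433 - 18912) = 1/(-18479) = -1/18479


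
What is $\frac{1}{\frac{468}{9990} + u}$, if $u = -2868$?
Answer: $- \frac{555}{1591714} \approx -0.00034868$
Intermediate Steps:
$\frac{1}{\frac{468}{9990} + u} = \frac{1}{\frac{468}{9990} - 2868} = \frac{1}{468 \cdot \frac{1}{9990} - 2868} = \frac{1}{\frac{26}{555} - 2868} = \frac{1}{- \frac{1591714}{555}} = - \frac{555}{1591714}$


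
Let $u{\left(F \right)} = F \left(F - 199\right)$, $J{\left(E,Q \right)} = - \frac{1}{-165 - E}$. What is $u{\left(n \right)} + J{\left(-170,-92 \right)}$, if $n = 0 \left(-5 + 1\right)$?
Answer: $- \frac{1}{5} \approx -0.2$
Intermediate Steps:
$n = 0$ ($n = 0 \left(-4\right) = 0$)
$u{\left(F \right)} = F \left(-199 + F\right)$
$u{\left(n \right)} + J{\left(-170,-92 \right)} = 0 \left(-199 + 0\right) + \frac{1}{165 - 170} = 0 \left(-199\right) + \frac{1}{-5} = 0 - \frac{1}{5} = - \frac{1}{5}$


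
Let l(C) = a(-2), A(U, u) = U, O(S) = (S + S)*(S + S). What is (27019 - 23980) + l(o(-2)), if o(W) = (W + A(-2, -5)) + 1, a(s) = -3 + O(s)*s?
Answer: 3004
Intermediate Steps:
O(S) = 4*S² (O(S) = (2*S)*(2*S) = 4*S²)
a(s) = -3 + 4*s³ (a(s) = -3 + (4*s²)*s = -3 + 4*s³)
o(W) = -1 + W (o(W) = (W - 2) + 1 = (-2 + W) + 1 = -1 + W)
l(C) = -35 (l(C) = -3 + 4*(-2)³ = -3 + 4*(-8) = -3 - 32 = -35)
(27019 - 23980) + l(o(-2)) = (27019 - 23980) - 35 = 3039 - 35 = 3004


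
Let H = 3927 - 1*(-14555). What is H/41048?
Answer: 9241/20524 ≈ 0.45025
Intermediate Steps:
H = 18482 (H = 3927 + 14555 = 18482)
H/41048 = 18482/41048 = 18482*(1/41048) = 9241/20524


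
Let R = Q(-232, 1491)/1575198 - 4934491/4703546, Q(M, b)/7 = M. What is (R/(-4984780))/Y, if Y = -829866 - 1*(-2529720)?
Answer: 299247650497/2414597889933465880854960 ≈ 1.2393e-13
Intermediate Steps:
Q(M, b) = 7*M
R = -3890219456461/3704508126054 (R = (7*(-232))/1575198 - 4934491/4703546 = -1624*1/1575198 - 4934491*1/4703546 = -812/787599 - 4934491/4703546 = -3890219456461/3704508126054 ≈ -1.0501)
Y = 1699854 (Y = -829866 + 2529720 = 1699854)
(R/(-4984780))/Y = -3890219456461/3704508126054/(-4984780)/1699854 = -3890219456461/3704508126054*(-1/4984780)*(1/1699854) = (3890219456461/18466158016591458120)*(1/1699854) = 299247650497/2414597889933465880854960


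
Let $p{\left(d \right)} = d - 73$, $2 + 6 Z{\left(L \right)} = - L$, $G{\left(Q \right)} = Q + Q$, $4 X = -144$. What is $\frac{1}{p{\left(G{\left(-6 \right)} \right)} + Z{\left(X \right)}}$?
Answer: $- \frac{3}{238} \approx -0.012605$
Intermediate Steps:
$X = -36$ ($X = \frac{1}{4} \left(-144\right) = -36$)
$G{\left(Q \right)} = 2 Q$
$Z{\left(L \right)} = - \frac{1}{3} - \frac{L}{6}$ ($Z{\left(L \right)} = - \frac{1}{3} + \frac{\left(-1\right) L}{6} = - \frac{1}{3} - \frac{L}{6}$)
$p{\left(d \right)} = -73 + d$
$\frac{1}{p{\left(G{\left(-6 \right)} \right)} + Z{\left(X \right)}} = \frac{1}{\left(-73 + 2 \left(-6\right)\right) - - \frac{17}{3}} = \frac{1}{\left(-73 - 12\right) + \left(- \frac{1}{3} + 6\right)} = \frac{1}{-85 + \frac{17}{3}} = \frac{1}{- \frac{238}{3}} = - \frac{3}{238}$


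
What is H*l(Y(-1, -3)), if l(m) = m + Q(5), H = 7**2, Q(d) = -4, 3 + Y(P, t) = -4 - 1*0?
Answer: -539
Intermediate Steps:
Y(P, t) = -7 (Y(P, t) = -3 + (-4 - 1*0) = -3 + (-4 + 0) = -3 - 4 = -7)
H = 49
l(m) = -4 + m (l(m) = m - 4 = -4 + m)
H*l(Y(-1, -3)) = 49*(-4 - 7) = 49*(-11) = -539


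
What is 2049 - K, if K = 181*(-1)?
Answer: 2230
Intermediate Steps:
K = -181
2049 - K = 2049 - 1*(-181) = 2049 + 181 = 2230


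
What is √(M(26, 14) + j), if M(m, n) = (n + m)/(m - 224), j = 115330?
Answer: 5*√5023766/33 ≈ 339.60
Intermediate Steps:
M(m, n) = (m + n)/(-224 + m)
√(M(26, 14) + j) = √((26 + 14)/(-224 + 26) + 115330) = √(40/(-198) + 115330) = √(-1/198*40 + 115330) = √(-20/99 + 115330) = √(11417650/99) = 5*√5023766/33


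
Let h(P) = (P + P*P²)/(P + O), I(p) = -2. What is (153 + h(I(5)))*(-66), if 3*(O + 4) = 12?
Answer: -10428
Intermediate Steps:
O = 0 (O = -4 + (⅓)*12 = -4 + 4 = 0)
h(P) = (P + P³)/P (h(P) = (P + P*P²)/(P + 0) = (P + P³)/P)
(153 + h(I(5)))*(-66) = (153 + (1 + (-2)²))*(-66) = (153 + (1 + 4))*(-66) = (153 + 5)*(-66) = 158*(-66) = -10428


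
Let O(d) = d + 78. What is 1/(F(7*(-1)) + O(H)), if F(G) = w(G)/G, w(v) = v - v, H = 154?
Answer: 1/232 ≈ 0.0043103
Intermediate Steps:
w(v) = 0
O(d) = 78 + d
F(G) = 0 (F(G) = 0/G = 0)
1/(F(7*(-1)) + O(H)) = 1/(0 + (78 + 154)) = 1/(0 + 232) = 1/232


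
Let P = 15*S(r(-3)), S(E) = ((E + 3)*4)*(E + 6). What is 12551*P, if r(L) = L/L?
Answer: 21085680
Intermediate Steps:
r(L) = 1
S(E) = (6 + E)*(12 + 4*E) (S(E) = ((3 + E)*4)*(6 + E) = (12 + 4*E)*(6 + E) = (6 + E)*(12 + 4*E))
P = 1680 (P = 15*(72 + 4*1**2 + 36*1) = 15*(72 + 4*1 + 36) = 15*(72 + 4 + 36) = 15*112 = 1680)
12551*P = 12551*1680 = 21085680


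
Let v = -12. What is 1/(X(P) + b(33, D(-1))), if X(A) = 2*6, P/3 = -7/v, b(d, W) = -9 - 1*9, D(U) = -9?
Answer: -⅙ ≈ -0.16667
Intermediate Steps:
b(d, W) = -18 (b(d, W) = -9 - 9 = -18)
P = 7/4 (P = 3*(-7/(-12)) = 3*(-7*(-1/12)) = 3*(7/12) = 7/4 ≈ 1.7500)
X(A) = 12
1/(X(P) + b(33, D(-1))) = 1/(12 - 18) = 1/(-6) = -⅙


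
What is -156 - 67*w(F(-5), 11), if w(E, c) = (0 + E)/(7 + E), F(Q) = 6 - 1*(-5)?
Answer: -3545/18 ≈ -196.94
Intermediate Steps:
F(Q) = 11 (F(Q) = 6 + 5 = 11)
w(E, c) = E/(7 + E)
-156 - 67*w(F(-5), 11) = -156 - 737/(7 + 11) = -156 - 737/18 = -3545/18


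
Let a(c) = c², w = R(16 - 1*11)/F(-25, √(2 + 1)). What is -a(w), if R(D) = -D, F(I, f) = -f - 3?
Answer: -25/(3 + √3)² ≈ -1.1165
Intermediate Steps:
F(I, f) = -3 - f
w = -5/(-3 - √3) (w = (-(16 - 1*11))/(-3 - √(2 + 1)) = (-(16 - 11))/(-3 - √3) = (-1*5)/(-3 - √3) = -5/(-3 - √3) ≈ 1.0566)
-a(w) = -(5/2 - 5*√3/6)²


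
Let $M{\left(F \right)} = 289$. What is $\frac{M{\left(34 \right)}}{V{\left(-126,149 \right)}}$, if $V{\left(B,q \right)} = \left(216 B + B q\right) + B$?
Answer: $- \frac{289}{46116} \approx -0.0062668$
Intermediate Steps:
$V{\left(B,q \right)} = 217 B + B q$
$\frac{M{\left(34 \right)}}{V{\left(-126,149 \right)}} = \frac{289}{\left(-126\right) \left(217 + 149\right)} = \frac{289}{\left(-126\right) 366} = \frac{289}{-46116} = 289 \left(- \frac{1}{46116}\right) = - \frac{289}{46116}$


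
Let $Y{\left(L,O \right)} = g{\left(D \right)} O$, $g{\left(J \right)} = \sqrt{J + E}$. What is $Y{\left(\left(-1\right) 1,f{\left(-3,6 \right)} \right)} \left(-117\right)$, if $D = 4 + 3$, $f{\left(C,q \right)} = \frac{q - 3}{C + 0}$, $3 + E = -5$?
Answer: $117 i \approx 117.0 i$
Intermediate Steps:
$E = -8$ ($E = -3 - 5 = -8$)
$f{\left(C,q \right)} = \frac{-3 + q}{C}$
$D = 7$
$g{\left(J \right)} = \sqrt{-8 + J}$ ($g{\left(J \right)} = \sqrt{J - 8} = \sqrt{-8 + J}$)
$Y{\left(L,O \right)} = i O$ ($Y{\left(L,O \right)} = \sqrt{-8 + 7} O = \sqrt{-1} O = i O$)
$Y{\left(\left(-1\right) 1,f{\left(-3,6 \right)} \right)} \left(-117\right) = i \frac{-3 + 6}{-3} \left(-117\right) = i \left(\left(- \frac{1}{3}\right) 3\right) \left(-117\right) = i \left(-1\right) \left(-117\right) = - i \left(-117\right) = 117 i$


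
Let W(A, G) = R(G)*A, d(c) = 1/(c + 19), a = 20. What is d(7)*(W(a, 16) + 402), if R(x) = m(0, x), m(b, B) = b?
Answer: 201/13 ≈ 15.462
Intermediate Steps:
R(x) = 0
d(c) = 1/(19 + c)
W(A, G) = 0 (W(A, G) = 0*A = 0)
d(7)*(W(a, 16) + 402) = (0 + 402)/(19 + 7) = 402/26 = (1/26)*402 = 201/13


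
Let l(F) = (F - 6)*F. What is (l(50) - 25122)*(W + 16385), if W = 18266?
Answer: -794270222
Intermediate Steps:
l(F) = F*(-6 + F) (l(F) = (-6 + F)*F = F*(-6 + F))
(l(50) - 25122)*(W + 16385) = (50*(-6 + 50) - 25122)*(18266 + 16385) = (50*44 - 25122)*34651 = (2200 - 25122)*34651 = -22922*34651 = -794270222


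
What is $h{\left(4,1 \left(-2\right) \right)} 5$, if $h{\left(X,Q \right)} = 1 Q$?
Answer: $-10$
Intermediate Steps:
$h{\left(X,Q \right)} = Q$
$h{\left(4,1 \left(-2\right) \right)} 5 = 1 \left(-2\right) 5 = \left(-2\right) 5 = -10$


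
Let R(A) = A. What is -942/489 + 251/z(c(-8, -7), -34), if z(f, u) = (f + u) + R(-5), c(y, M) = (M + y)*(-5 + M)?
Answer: -3361/22983 ≈ -0.14624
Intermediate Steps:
c(y, M) = (-5 + M)*(M + y)
z(f, u) = -5 + f + u (z(f, u) = (f + u) - 5 = -5 + f + u)
-942/489 + 251/z(c(-8, -7), -34) = -942/489 + 251/(-5 + ((-7)² - 5*(-7) - 5*(-8) - 7*(-8)) - 34) = -942*1/489 + 251/(-5 + (49 + 35 + 40 + 56) - 34) = -314/163 + 251/(-5 + 180 - 34) = -314/163 + 251/141 = -3361/22983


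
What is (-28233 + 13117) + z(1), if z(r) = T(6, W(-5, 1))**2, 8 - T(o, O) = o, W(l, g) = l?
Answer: -15112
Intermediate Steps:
T(o, O) = 8 - o
z(r) = 4 (z(r) = (8 - 1*6)**2 = (8 - 6)**2 = 2**2 = 4)
(-28233 + 13117) + z(1) = (-28233 + 13117) + 4 = -15116 + 4 = -15112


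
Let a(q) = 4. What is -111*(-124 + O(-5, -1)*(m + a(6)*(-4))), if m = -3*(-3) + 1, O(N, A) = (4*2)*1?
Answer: 19092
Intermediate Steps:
O(N, A) = 8 (O(N, A) = 8*1 = 8)
m = 10 (m = 9 + 1 = 10)
-111*(-124 + O(-5, -1)*(m + a(6)*(-4))) = -111*(-124 + 8*(10 + 4*(-4))) = -111*(-124 + 8*(10 - 16)) = -111*(-124 + 8*(-6)) = -111*(-124 - 48) = -111*(-172) = 19092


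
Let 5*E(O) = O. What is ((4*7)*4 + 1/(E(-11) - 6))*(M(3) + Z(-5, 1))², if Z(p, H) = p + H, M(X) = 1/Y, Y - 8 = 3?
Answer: 771033/451 ≈ 1709.6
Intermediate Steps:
Y = 11 (Y = 8 + 3 = 11)
E(O) = O/5
M(X) = 1/11
Z(p, H) = H + p
((4*7)*4 + 1/(E(-11) - 6))*(M(3) + Z(-5, 1))² = ((4*7)*4 + 1/((⅕)*(-11) - 6))*(1/11 + (1 - 5))² = (28*4 + 1/(-11/5 - 6))*(1/11 - 4)² = (112 + 1/(-41/5))*(-43/11)² = (112 - 5/41)*(1849/121) = (4587/41)*(1849/121) = 771033/451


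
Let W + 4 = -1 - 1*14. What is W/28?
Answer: -19/28 ≈ -0.67857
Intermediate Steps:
W = -19 (W = -4 + (-1 - 1*14) = -4 + (-1 - 14) = -4 - 15 = -19)
W/28 = -19/28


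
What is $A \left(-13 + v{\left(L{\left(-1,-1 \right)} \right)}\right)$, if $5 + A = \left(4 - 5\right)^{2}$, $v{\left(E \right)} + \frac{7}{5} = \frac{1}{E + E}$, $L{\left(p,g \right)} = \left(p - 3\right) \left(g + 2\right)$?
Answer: $\frac{581}{10} \approx 58.1$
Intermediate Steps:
$L{\left(p,g \right)} = \left(-3 + p\right) \left(2 + g\right)$
$v{\left(E \right)} = - \frac{7}{5} + \frac{1}{2 E}$ ($v{\left(E \right)} = - \frac{7}{5} + \frac{1}{E + E} = - \frac{7}{5} + \frac{1}{2 E}$)
$A = -4$ ($A = -5 + \left(4 - 5\right)^{2} = -5 + \left(-1\right)^{2} = -5 + 1 = -4$)
$A \left(-13 + v{\left(L{\left(-1,-1 \right)} \right)}\right) = - 4 \left(-13 + \frac{5 - 14 \left(-6 - -3 + 2 \left(-1\right) - -1\right)}{10 \left(-6 - -3 + 2 \left(-1\right) - -1\right)}\right) = - 4 \left(-13 + \frac{5 - 14 \left(-6 + 3 - 2 + 1\right)}{10 \left(-6 + 3 - 2 + 1\right)}\right) = - 4 \left(-13 + \frac{5 - -56}{10 \left(-4\right)}\right) = - 4 \left(-13 + \frac{1}{10} \left(- \frac{1}{4}\right) \left(5 + 56\right)\right) = - 4 \left(-13 + \frac{1}{10} \left(- \frac{1}{4}\right) 61\right) = - 4 \left(-13 - \frac{61}{40}\right) = \left(-4\right) \left(- \frac{581}{40}\right) = \frac{581}{10}$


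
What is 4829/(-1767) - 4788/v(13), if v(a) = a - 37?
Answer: 695375/3534 ≈ 196.77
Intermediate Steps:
v(a) = -37 + a
4829/(-1767) - 4788/v(13) = 4829/(-1767) - 4788/(-37 + 13) = 4829*(-1/1767) - 4788/(-24) = -4829/1767 - 4788*(-1/24) = -4829/1767 + 399/2 = 695375/3534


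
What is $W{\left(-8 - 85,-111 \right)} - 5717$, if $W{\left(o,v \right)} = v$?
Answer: $-5828$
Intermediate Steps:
$W{\left(-8 - 85,-111 \right)} - 5717 = -111 - 5717 = -5828$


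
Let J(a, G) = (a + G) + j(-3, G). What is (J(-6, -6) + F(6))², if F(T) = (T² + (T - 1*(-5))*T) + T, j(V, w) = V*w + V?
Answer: 12321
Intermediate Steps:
j(V, w) = V + V*w
J(a, G) = -3 + a - 2*G (J(a, G) = (a + G) - 3*(1 + G) = (G + a) + (-3 - 3*G) = -3 + a - 2*G)
F(T) = T + T² + T*(5 + T) (F(T) = (T² + (T + 5)*T) + T = (T² + (5 + T)*T) + T = (T² + T*(5 + T)) + T = T + T² + T*(5 + T))
(J(-6, -6) + F(6))² = ((-3 - 6 - 2*(-6)) + 2*6*(3 + 6))² = ((-3 - 6 + 12) + 2*6*9)² = (3 + 108)² = 111² = 12321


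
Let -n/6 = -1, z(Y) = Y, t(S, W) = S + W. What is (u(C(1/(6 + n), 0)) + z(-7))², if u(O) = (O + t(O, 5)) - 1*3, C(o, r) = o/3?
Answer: 7921/324 ≈ 24.448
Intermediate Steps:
n = 6 (n = -6*(-1) = 6)
C(o, r) = o/3 (C(o, r) = o*(⅓) = o/3)
u(O) = 2 + 2*O (u(O) = (O + (O + 5)) - 1*3 = (O + (5 + O)) - 3 = (5 + 2*O) - 3 = 2 + 2*O)
(u(C(1/(6 + n), 0)) + z(-7))² = ((2 + 2*(1/(3*(6 + 6)))) - 7)² = ((2 + 2*((⅓)/12)) - 7)² = ((2 + 2*((⅓)*(1/12))) - 7)² = ((2 + 2*(1/36)) - 7)² = ((2 + 1/18) - 7)² = (37/18 - 7)² = (-89/18)² = 7921/324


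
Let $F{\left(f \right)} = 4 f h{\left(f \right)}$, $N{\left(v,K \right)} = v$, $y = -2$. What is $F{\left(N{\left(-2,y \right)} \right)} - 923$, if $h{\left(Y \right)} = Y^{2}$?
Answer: $-955$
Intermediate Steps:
$F{\left(f \right)} = 4 f^{3}$ ($F{\left(f \right)} = 4 f f^{2} = 4 f^{3}$)
$F{\left(N{\left(-2,y \right)} \right)} - 923 = 4 \left(-2\right)^{3} - 923 = 4 \left(-8\right) - 923 = -32 - 923 = -955$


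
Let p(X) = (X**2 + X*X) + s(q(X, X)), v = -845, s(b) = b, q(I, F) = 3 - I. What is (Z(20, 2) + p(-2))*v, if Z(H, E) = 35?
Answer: -40560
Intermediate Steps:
p(X) = 3 - X + 2*X**2 (p(X) = (X**2 + X*X) + (3 - X) = (X**2 + X**2) + (3 - X) = 2*X**2 + (3 - X) = 3 - X + 2*X**2)
(Z(20, 2) + p(-2))*v = (35 + (3 - 1*(-2) + 2*(-2)**2))*(-845) = (35 + (3 + 2 + 2*4))*(-845) = (35 + (3 + 2 + 8))*(-845) = (35 + 13)*(-845) = 48*(-845) = -40560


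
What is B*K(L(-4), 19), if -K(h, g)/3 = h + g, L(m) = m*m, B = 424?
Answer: -44520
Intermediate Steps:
L(m) = m²
K(h, g) = -3*g - 3*h (K(h, g) = -3*(h + g) = -3*(g + h) = -3*g - 3*h)
B*K(L(-4), 19) = 424*(-3*19 - 3*(-4)²) = 424*(-57 - 3*16) = 424*(-57 - 48) = 424*(-105) = -44520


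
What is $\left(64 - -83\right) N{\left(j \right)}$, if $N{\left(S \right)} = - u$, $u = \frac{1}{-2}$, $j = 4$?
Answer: $\frac{147}{2} \approx 73.5$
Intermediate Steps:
$u = - \frac{1}{2} \approx -0.5$
$N{\left(S \right)} = \frac{1}{2}$ ($N{\left(S \right)} = \left(-1\right) \left(- \frac{1}{2}\right) = \frac{1}{2}$)
$\left(64 - -83\right) N{\left(j \right)} = \left(64 - -83\right) \frac{1}{2} = \left(64 + 83\right) \frac{1}{2} = 147 \cdot \frac{1}{2} = \frac{147}{2}$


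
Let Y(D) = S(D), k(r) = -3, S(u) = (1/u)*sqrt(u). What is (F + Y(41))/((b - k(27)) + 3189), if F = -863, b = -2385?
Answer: -863/807 + sqrt(41)/33087 ≈ -1.0692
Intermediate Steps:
S(u) = 1/sqrt(u) (S(u) = sqrt(u)/u = 1/sqrt(u))
Y(D) = 1/sqrt(D)
(F + Y(41))/((b - k(27)) + 3189) = (-863 + 1/sqrt(41))/((-2385 - 1*(-3)) + 3189) = (-863 + sqrt(41)/41)/((-2385 + 3) + 3189) = (-863 + sqrt(41)/41)/(-2382 + 3189) = (-863 + sqrt(41)/41)/807 = (-863 + sqrt(41)/41)*(1/807) = -863/807 + sqrt(41)/33087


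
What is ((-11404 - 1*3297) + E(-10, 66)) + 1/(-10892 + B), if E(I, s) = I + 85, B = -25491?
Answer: -532137759/36383 ≈ -14626.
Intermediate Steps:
E(I, s) = 85 + I
((-11404 - 1*3297) + E(-10, 66)) + 1/(-10892 + B) = ((-11404 - 1*3297) + (85 - 10)) + 1/(-10892 - 25491) = ((-11404 - 3297) + 75) + 1/(-36383) = (-14701 + 75) - 1/36383 = -14626 - 1/36383 = -532137759/36383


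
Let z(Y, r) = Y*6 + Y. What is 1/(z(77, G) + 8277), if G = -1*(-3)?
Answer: 1/8816 ≈ 0.00011343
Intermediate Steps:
G = 3
z(Y, r) = 7*Y (z(Y, r) = 6*Y + Y = 7*Y)
1/(z(77, G) + 8277) = 1/(7*77 + 8277) = 1/(539 + 8277) = 1/8816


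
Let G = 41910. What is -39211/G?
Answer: -39211/41910 ≈ -0.93560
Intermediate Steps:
-39211/G = -39211/41910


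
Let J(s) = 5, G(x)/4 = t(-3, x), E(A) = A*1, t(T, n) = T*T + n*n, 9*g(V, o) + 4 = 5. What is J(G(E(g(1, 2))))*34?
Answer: 170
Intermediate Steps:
g(V, o) = ⅑ (g(V, o) = -4/9 + (⅑)*5 = -4/9 + 5/9 = ⅑)
t(T, n) = T² + n²
E(A) = A
G(x) = 36 + 4*x² (G(x) = 4*((-3)² + x²) = 4*(9 + x²) = 36 + 4*x²)
J(G(E(g(1, 2))))*34 = 5*34 = 170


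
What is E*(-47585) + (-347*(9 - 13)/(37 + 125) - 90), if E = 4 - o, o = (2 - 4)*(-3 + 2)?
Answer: -7715366/81 ≈ -95251.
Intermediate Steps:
o = 2 (o = -2*(-1) = 2)
E = 2 (E = 4 - 1*2 = 4 - 2 = 2)
E*(-47585) + (-347*(9 - 13)/(37 + 125) - 90) = 2*(-47585) + (-347*(9 - 13)/(37 + 125) - 90) = -95170 + (-(-1388)/162 - 90) = -95170 + (-347*(-2/81) - 90) = -95170 + (694/81 - 90) = -95170 - 6596/81 = -7715366/81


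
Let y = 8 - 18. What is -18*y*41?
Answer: 7380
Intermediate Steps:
y = -10
-18*y*41 = -18*(-10)*41 = 180*41 = 7380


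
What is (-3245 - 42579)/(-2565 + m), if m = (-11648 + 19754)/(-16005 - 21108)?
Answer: 566888704/31734317 ≈ 17.864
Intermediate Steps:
m = -2702/12371 (m = 8106/(-37113) = 8106*(-1/37113) = -2702/12371 ≈ -0.21841)
(-3245 - 42579)/(-2565 + m) = (-3245 - 42579)/(-2565 - 2702/12371) = -45824/(-31734317/12371) = -45824*(-12371/31734317) = 566888704/31734317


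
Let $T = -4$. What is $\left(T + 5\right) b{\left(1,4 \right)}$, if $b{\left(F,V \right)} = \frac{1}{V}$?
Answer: $\frac{1}{4} \approx 0.25$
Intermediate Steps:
$\left(T + 5\right) b{\left(1,4 \right)} = \frac{-4 + 5}{4} = 1 \cdot \frac{1}{4} = \frac{1}{4}$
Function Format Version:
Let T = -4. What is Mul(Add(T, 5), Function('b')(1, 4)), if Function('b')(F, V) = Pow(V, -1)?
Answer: Rational(1, 4) ≈ 0.25000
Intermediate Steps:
Mul(Add(T, 5), Function('b')(1, 4)) = Mul(Add(-4, 5), Pow(4, -1)) = Mul(1, Rational(1, 4)) = Rational(1, 4)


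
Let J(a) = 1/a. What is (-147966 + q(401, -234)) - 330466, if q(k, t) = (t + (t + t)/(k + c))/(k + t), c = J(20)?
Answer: -49297299946/103039 ≈ -4.7843e+5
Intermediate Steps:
c = 1/20 ≈ 0.050000
q(k, t) = (t + 2*t/(1/20 + k))/(k + t) (q(k, t) = (t + (t + t)/(k + 1/20))/(k + t) = (t + (2*t)/(1/20 + k))/(k + t) = (t + 2*t/(1/20 + k))/(k + t))
(-147966 + q(401, -234)) - 330466 = (-147966 - 234*(41 + 20*401)/(401 - 234 + 20*401² + 20*401*(-234))) - 330466 = (-147966 - 234*(41 + 8020)/(401 - 234 + 20*160801 - 1876680)) - 330466 = (-147966 - 234*8061/(401 - 234 + 3216020 - 1876680)) - 330466 = (-147966 - 234*8061/1339507) - 330466 = (-147966 - 234*1/1339507*8061) - 330466 = (-147966 - 145098/103039) - 330466 = -15246413772/103039 - 330466 = -49297299946/103039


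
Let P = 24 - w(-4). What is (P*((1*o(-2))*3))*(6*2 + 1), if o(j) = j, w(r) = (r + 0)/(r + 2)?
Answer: -1716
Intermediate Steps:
w(r) = r/(2 + r)
P = 22 (P = 24 - (-4)/(2 - 4) = 24 - (-4)/(-2) = 24 - (-4)*(-1)/2 = 24 - 1*2 = 24 - 2 = 22)
(P*((1*o(-2))*3))*(6*2 + 1) = (22*((1*(-2))*3))*(6*2 + 1) = (22*(-2*3))*(12 + 1) = (22*(-6))*13 = -132*13 = -1716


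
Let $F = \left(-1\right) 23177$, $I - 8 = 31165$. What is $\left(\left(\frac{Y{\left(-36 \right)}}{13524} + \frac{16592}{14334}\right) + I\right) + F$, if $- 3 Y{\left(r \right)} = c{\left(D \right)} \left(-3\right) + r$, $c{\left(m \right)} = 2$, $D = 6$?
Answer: $\frac{18455634605}{2307774} \approx 7997.2$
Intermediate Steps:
$Y{\left(r \right)} = 2 - \frac{r}{3}$ ($Y{\left(r \right)} = - \frac{2 \left(-3\right) + r}{3} = - \frac{-6 + r}{3} = 2 - \frac{r}{3}$)
$I = 31173$ ($I = 8 + 31165 = 31173$)
$F = -23177$
$\left(\left(\frac{Y{\left(-36 \right)}}{13524} + \frac{16592}{14334}\right) + I\right) + F = \left(\left(\frac{2 - -12}{13524} + \frac{16592}{14334}\right) + 31173\right) - 23177 = \left(\left(\left(2 + 12\right) \frac{1}{13524} + 16592 \cdot \frac{1}{14334}\right) + 31173\right) - 23177 = \left(\left(14 \cdot \frac{1}{13524} + \frac{8296}{7167}\right) + 31173\right) - 23177 = \left(\left(\frac{1}{966} + \frac{8296}{7167}\right) + 31173\right) - 23177 = \left(\frac{2673701}{2307774} + 31173\right) - 23177 = \frac{71942912603}{2307774} - 23177 = \frac{18455634605}{2307774}$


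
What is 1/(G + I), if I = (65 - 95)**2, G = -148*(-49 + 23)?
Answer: 1/4748 ≈ 0.00021061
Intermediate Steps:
G = 3848 (G = -148*(-26) = 3848)
I = 900 (I = (-30)**2 = 900)
1/(G + I) = 1/(3848 + 900) = 1/4748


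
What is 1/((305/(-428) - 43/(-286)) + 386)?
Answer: 61204/23590331 ≈ 0.0025945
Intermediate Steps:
1/((305/(-428) - 43/(-286)) + 386) = 1/((305*(-1/428) - 43*(-1/286)) + 386) = 1/((-305/428 + 43/286) + 386) = 1/(-34413/61204 + 386) = 1/(23590331/61204) = 61204/23590331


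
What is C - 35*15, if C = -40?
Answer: -565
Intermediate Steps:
C - 35*15 = -40 - 35*15 = -40 - 525 = -565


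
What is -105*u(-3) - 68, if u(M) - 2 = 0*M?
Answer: -278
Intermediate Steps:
u(M) = 2 (u(M) = 2 + 0*M = 2 + 0 = 2)
-105*u(-3) - 68 = -105*2 - 68 = -210 - 68 = -278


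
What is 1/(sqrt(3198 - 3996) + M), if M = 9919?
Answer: 1417/14055337 - I*sqrt(798)/98387359 ≈ 0.00010082 - 2.8712e-7*I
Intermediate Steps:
1/(sqrt(3198 - 3996) + M) = 1/(sqrt(3198 - 3996) + 9919) = 1/(sqrt(-798) + 9919) = 1/(I*sqrt(798) + 9919) = 1/(9919 + I*sqrt(798))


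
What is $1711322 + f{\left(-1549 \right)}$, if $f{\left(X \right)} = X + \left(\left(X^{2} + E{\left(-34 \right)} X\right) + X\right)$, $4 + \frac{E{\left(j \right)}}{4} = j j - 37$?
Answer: $-2800915$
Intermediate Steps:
$E{\left(j \right)} = -164 + 4 j^{2}$ ($E{\left(j \right)} = -16 + 4 \left(j j - 37\right) = -16 + 4 \left(j^{2} - 37\right) = -16 + 4 \left(-37 + j^{2}\right) = -16 + \left(-148 + 4 j^{2}\right) = -164 + 4 j^{2}$)
$f{\left(X \right)} = X^{2} + 4462 X$ ($f{\left(X \right)} = X + \left(\left(X^{2} + \left(-164 + 4 \left(-34\right)^{2}\right) X\right) + X\right) = X + \left(\left(X^{2} + \left(-164 + 4 \cdot 1156\right) X\right) + X\right) = X + \left(\left(X^{2} + \left(-164 + 4624\right) X\right) + X\right) = X + \left(\left(X^{2} + 4460 X\right) + X\right) = X + \left(X^{2} + 4461 X\right) = X^{2} + 4462 X$)
$1711322 + f{\left(-1549 \right)} = 1711322 - 1549 \left(4462 - 1549\right) = 1711322 - 4512237 = -2800915$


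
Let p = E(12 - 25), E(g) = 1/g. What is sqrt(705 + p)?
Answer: 2*sqrt(29783)/13 ≈ 26.550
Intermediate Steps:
E(g) = 1/g
p = -1/13 (p = 1/(12 - 25) = 1/(-13) = -1/13 ≈ -0.076923)
sqrt(705 + p) = sqrt(705 - 1/13) = sqrt(9164/13) = 2*sqrt(29783)/13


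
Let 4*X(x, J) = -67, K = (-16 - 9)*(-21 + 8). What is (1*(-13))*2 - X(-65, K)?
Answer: -37/4 ≈ -9.2500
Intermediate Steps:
K = 325 (K = -25*(-13) = 325)
X(x, J) = -67/4 (X(x, J) = (¼)*(-67) = -67/4)
(1*(-13))*2 - X(-65, K) = (1*(-13))*2 - 1*(-67/4) = -13*2 + 67/4 = -26 + 67/4 = -37/4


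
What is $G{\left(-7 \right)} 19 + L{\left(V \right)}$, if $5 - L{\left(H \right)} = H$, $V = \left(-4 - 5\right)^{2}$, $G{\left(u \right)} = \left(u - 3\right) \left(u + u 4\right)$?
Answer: $6574$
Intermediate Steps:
$G{\left(u \right)} = 5 u \left(-3 + u\right)$ ($G{\left(u \right)} = \left(-3 + u\right) \left(u + 4 u\right) = \left(-3 + u\right) 5 u = 5 u \left(-3 + u\right)$)
$V = 81$ ($V = \left(-9\right)^{2} = 81$)
$L{\left(H \right)} = 5 - H$
$G{\left(-7 \right)} 19 + L{\left(V \right)} = 5 \left(-7\right) \left(-3 - 7\right) 19 + \left(5 - 81\right) = 5 \left(-7\right) \left(-10\right) 19 + \left(5 - 81\right) = 350 \cdot 19 - 76 = 6650 - 76 = 6574$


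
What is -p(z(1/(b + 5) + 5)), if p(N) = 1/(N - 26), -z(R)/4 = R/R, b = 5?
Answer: 1/30 ≈ 0.033333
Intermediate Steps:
z(R) = -4 (z(R) = -4*R/R = -4*1 = -4)
p(N) = 1/(-26 + N)
-p(z(1/(b + 5) + 5)) = -1/(-26 - 4) = -1/(-30) = -1*(-1/30) = 1/30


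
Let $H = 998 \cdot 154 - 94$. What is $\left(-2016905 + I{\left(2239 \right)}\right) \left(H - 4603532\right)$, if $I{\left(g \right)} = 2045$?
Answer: $8965994019240$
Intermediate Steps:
$H = 153598$ ($H = 153692 - 94 = 153598$)
$\left(-2016905 + I{\left(2239 \right)}\right) \left(H - 4603532\right) = \left(-2016905 + 2045\right) \left(153598 - 4603532\right) = \left(-2014860\right) \left(-4449934\right) = 8965994019240$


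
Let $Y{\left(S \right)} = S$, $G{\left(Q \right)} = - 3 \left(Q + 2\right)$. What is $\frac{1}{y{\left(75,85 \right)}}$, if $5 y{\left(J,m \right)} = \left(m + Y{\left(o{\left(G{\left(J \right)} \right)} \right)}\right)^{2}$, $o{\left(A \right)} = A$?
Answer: $\frac{5}{21316} \approx 0.00023457$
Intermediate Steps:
$G{\left(Q \right)} = -6 - 3 Q$ ($G{\left(Q \right)} = - 3 \left(2 + Q\right) = -6 - 3 Q$)
$y{\left(J,m \right)} = \frac{\left(-6 + m - 3 J\right)^{2}}{5}$ ($y{\left(J,m \right)} = \frac{\left(m - \left(6 + 3 J\right)\right)^{2}}{5} = \frac{\left(-6 + m - 3 J\right)^{2}}{5}$)
$\frac{1}{y{\left(75,85 \right)}} = \frac{1}{\frac{1}{5} \left(6 - 85 + 3 \cdot 75\right)^{2}} = \frac{1}{\frac{1}{5} \left(6 - 85 + 225\right)^{2}} = \frac{1}{\frac{1}{5} \cdot 146^{2}} = \frac{1}{\frac{1}{5} \cdot 21316} = \frac{1}{\frac{21316}{5}} = \frac{5}{21316}$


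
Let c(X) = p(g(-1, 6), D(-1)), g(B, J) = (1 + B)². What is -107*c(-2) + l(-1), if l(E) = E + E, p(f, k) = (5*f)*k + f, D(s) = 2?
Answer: -2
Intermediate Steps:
p(f, k) = f + 5*f*k (p(f, k) = 5*f*k + f = f + 5*f*k)
c(X) = 0 (c(X) = (1 - 1)²*(1 + 5*2) = 0²*(1 + 10) = 0*11 = 0)
l(E) = 2*E
-107*c(-2) + l(-1) = -107*0 + 2*(-1) = 0 - 2 = -2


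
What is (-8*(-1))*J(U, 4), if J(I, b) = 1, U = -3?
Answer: 8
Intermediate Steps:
(-8*(-1))*J(U, 4) = -8*(-1)*1 = 8*1 = 8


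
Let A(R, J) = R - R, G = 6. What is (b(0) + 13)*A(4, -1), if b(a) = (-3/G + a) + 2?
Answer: 0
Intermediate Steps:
b(a) = 3/2 + a (b(a) = (-3/6 + a) + 2 = (-3*1/6 + a) + 2 = (-1/2 + a) + 2 = 3/2 + a)
A(R, J) = 0
(b(0) + 13)*A(4, -1) = ((3/2 + 0) + 13)*0 = (3/2 + 13)*0 = (29/2)*0 = 0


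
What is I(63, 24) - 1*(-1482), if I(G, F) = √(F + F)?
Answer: 1482 + 4*√3 ≈ 1488.9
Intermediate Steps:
I(G, F) = √2*√F (I(G, F) = √(2*F) = √2*√F)
I(63, 24) - 1*(-1482) = √2*√24 - 1*(-1482) = √2*(2*√6) + 1482 = 4*√3 + 1482 = 1482 + 4*√3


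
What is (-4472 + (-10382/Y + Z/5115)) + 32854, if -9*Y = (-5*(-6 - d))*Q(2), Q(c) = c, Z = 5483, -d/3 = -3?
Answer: 741828244/25575 ≈ 29006.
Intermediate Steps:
d = 9 (d = -3*(-3) = 9)
Y = -50/3 (Y = -(-5*(-6 - 1*9))*2/9 = -(-5*(-6 - 9))*2/9 = -(-5*(-15))*2/9 = -25*2/3 = -1/9*150 = -50/3 ≈ -16.667)
(-4472 + (-10382/Y + Z/5115)) + 32854 = (-4472 + (-10382/(-50/3) + 5483/5115)) + 32854 = (-4472 + (-10382*(-3/50) + 5483*(1/5115))) + 32854 = (-4472 + (15573/25 + 5483/5115)) + 32854 = (-4472 + 15958594/25575) + 32854 = -98412806/25575 + 32854 = 741828244/25575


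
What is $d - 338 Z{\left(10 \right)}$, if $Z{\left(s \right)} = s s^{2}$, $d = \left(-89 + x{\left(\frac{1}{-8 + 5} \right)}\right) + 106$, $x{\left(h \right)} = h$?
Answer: $- \frac{1013950}{3} \approx -3.3798 \cdot 10^{5}$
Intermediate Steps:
$d = \frac{50}{3}$ ($d = \left(-89 + \frac{1}{-8 + 5}\right) + 106 = \left(-89 + \frac{1}{-3}\right) + 106 = \left(-89 - \frac{1}{3}\right) + 106 = - \frac{268}{3} + 106 = \frac{50}{3} \approx 16.667$)
$Z{\left(s \right)} = s^{3}$
$d - 338 Z{\left(10 \right)} = \frac{50}{3} - 338 \cdot 10^{3} = \frac{50}{3} - 338000 = - \frac{1013950}{3}$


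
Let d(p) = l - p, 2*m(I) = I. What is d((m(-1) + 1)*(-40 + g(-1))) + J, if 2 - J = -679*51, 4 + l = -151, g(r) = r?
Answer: 68993/2 ≈ 34497.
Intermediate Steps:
m(I) = I/2
l = -155 (l = -4 - 151 = -155)
J = 34631 (J = 2 - (-679)*51 = 2 - 1*(-34629) = 2 + 34629 = 34631)
d(p) = -155 - p
d((m(-1) + 1)*(-40 + g(-1))) + J = (-155 - ((½)*(-1) + 1)*(-40 - 1)) + 34631 = (-155 - (-½ + 1)*(-41)) + 34631 = (-155 - (-41)/2) + 34631 = (-155 - 1*(-41/2)) + 34631 = (-155 + 41/2) + 34631 = -269/2 + 34631 = 68993/2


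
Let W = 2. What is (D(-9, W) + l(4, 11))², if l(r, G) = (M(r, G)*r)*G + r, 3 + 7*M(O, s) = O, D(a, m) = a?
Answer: 81/49 ≈ 1.6531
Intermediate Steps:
M(O, s) = -3/7 + O/7
l(r, G) = r + G*r*(-3/7 + r/7) (l(r, G) = ((-3/7 + r/7)*r)*G + r = (r*(-3/7 + r/7))*G + r = G*r*(-3/7 + r/7) + r = r + G*r*(-3/7 + r/7))
(D(-9, W) + l(4, 11))² = (-9 + (⅐)*4*(7 + 11*(-3 + 4)))² = (-9 + (⅐)*4*(7 + 11*1))² = (-9 + (⅐)*4*(7 + 11))² = (-9 + (⅐)*4*18)² = (-9 + 72/7)² = (9/7)² = 81/49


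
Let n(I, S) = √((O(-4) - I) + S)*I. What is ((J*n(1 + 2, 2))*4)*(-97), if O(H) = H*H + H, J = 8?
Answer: -9312*√11 ≈ -30884.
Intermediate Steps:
O(H) = H + H² (O(H) = H² + H = H + H²)
n(I, S) = I*√(12 + S - I) (n(I, S) = √((-4*(1 - 4) - I) + S)*I = √((-4*(-3) - I) + S)*I = √((12 - I) + S)*I = √(12 + S - I)*I = I*√(12 + S - I))
((J*n(1 + 2, 2))*4)*(-97) = ((8*((1 + 2)*√(12 + 2 - (1 + 2))))*4)*(-97) = ((8*(3*√(12 + 2 - 1*3)))*4)*(-97) = ((8*(3*√(12 + 2 - 3)))*4)*(-97) = ((8*(3*√11))*4)*(-97) = ((24*√11)*4)*(-97) = (96*√11)*(-97) = -9312*√11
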